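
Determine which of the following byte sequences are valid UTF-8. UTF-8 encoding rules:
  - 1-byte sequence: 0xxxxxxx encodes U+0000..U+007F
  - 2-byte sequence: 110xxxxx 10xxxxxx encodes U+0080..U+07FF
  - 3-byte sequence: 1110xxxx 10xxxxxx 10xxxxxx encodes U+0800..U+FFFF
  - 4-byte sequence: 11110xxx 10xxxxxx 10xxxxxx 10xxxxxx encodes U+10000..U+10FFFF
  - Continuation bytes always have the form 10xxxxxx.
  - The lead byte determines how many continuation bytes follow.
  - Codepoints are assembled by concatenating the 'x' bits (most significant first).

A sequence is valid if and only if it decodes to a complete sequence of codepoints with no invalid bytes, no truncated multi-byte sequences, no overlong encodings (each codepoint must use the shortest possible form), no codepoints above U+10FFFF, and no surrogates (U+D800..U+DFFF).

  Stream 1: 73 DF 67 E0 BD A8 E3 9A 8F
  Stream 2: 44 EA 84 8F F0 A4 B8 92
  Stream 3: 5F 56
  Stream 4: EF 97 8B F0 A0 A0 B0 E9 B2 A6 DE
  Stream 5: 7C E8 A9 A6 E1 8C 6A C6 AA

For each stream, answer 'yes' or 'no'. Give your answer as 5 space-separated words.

Answer: no yes yes no no

Derivation:
Stream 1: error at byte offset 2. INVALID
Stream 2: decodes cleanly. VALID
Stream 3: decodes cleanly. VALID
Stream 4: error at byte offset 11. INVALID
Stream 5: error at byte offset 6. INVALID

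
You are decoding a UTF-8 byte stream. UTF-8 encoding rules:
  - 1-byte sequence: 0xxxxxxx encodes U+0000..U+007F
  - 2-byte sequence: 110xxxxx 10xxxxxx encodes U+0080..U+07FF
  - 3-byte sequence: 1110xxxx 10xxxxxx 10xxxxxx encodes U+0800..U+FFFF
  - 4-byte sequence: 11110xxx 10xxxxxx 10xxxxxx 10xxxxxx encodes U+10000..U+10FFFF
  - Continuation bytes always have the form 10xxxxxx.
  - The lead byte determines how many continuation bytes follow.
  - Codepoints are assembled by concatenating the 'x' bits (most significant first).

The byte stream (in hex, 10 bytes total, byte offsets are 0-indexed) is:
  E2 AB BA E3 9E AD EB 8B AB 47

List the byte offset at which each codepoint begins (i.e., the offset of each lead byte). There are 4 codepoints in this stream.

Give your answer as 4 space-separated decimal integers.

Byte[0]=E2: 3-byte lead, need 2 cont bytes. acc=0x2
Byte[1]=AB: continuation. acc=(acc<<6)|0x2B=0xAB
Byte[2]=BA: continuation. acc=(acc<<6)|0x3A=0x2AFA
Completed: cp=U+2AFA (starts at byte 0)
Byte[3]=E3: 3-byte lead, need 2 cont bytes. acc=0x3
Byte[4]=9E: continuation. acc=(acc<<6)|0x1E=0xDE
Byte[5]=AD: continuation. acc=(acc<<6)|0x2D=0x37AD
Completed: cp=U+37AD (starts at byte 3)
Byte[6]=EB: 3-byte lead, need 2 cont bytes. acc=0xB
Byte[7]=8B: continuation. acc=(acc<<6)|0x0B=0x2CB
Byte[8]=AB: continuation. acc=(acc<<6)|0x2B=0xB2EB
Completed: cp=U+B2EB (starts at byte 6)
Byte[9]=47: 1-byte ASCII. cp=U+0047

Answer: 0 3 6 9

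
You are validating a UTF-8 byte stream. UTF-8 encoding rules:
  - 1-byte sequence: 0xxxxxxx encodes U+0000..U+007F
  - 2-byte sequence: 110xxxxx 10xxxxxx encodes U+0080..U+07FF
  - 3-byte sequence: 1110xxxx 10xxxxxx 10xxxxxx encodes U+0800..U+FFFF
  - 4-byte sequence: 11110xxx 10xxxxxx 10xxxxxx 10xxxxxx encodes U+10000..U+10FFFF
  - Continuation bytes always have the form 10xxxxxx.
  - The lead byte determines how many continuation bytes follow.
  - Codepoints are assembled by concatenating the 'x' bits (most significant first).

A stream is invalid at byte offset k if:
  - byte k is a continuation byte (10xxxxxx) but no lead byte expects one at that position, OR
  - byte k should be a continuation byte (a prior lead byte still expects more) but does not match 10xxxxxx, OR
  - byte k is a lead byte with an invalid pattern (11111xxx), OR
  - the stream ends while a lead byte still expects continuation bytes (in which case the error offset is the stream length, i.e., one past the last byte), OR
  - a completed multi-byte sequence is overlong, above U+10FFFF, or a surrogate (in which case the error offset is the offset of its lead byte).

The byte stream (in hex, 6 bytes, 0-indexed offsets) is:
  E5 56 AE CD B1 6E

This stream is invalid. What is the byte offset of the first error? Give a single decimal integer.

Answer: 1

Derivation:
Byte[0]=E5: 3-byte lead, need 2 cont bytes. acc=0x5
Byte[1]=56: expected 10xxxxxx continuation. INVALID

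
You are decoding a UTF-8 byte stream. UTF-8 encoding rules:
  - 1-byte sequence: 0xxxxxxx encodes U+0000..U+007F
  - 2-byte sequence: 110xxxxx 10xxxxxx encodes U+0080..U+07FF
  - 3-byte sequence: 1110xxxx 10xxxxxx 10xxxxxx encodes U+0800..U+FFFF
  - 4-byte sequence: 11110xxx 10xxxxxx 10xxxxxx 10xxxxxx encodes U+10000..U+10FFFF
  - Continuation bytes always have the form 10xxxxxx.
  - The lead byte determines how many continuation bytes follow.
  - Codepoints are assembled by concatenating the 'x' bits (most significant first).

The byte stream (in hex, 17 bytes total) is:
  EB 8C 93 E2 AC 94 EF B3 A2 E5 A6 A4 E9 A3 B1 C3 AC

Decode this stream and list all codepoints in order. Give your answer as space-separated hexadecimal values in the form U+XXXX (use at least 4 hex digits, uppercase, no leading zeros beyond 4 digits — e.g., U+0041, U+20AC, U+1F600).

Byte[0]=EB: 3-byte lead, need 2 cont bytes. acc=0xB
Byte[1]=8C: continuation. acc=(acc<<6)|0x0C=0x2CC
Byte[2]=93: continuation. acc=(acc<<6)|0x13=0xB313
Completed: cp=U+B313 (starts at byte 0)
Byte[3]=E2: 3-byte lead, need 2 cont bytes. acc=0x2
Byte[4]=AC: continuation. acc=(acc<<6)|0x2C=0xAC
Byte[5]=94: continuation. acc=(acc<<6)|0x14=0x2B14
Completed: cp=U+2B14 (starts at byte 3)
Byte[6]=EF: 3-byte lead, need 2 cont bytes. acc=0xF
Byte[7]=B3: continuation. acc=(acc<<6)|0x33=0x3F3
Byte[8]=A2: continuation. acc=(acc<<6)|0x22=0xFCE2
Completed: cp=U+FCE2 (starts at byte 6)
Byte[9]=E5: 3-byte lead, need 2 cont bytes. acc=0x5
Byte[10]=A6: continuation. acc=(acc<<6)|0x26=0x166
Byte[11]=A4: continuation. acc=(acc<<6)|0x24=0x59A4
Completed: cp=U+59A4 (starts at byte 9)
Byte[12]=E9: 3-byte lead, need 2 cont bytes. acc=0x9
Byte[13]=A3: continuation. acc=(acc<<6)|0x23=0x263
Byte[14]=B1: continuation. acc=(acc<<6)|0x31=0x98F1
Completed: cp=U+98F1 (starts at byte 12)
Byte[15]=C3: 2-byte lead, need 1 cont bytes. acc=0x3
Byte[16]=AC: continuation. acc=(acc<<6)|0x2C=0xEC
Completed: cp=U+00EC (starts at byte 15)

Answer: U+B313 U+2B14 U+FCE2 U+59A4 U+98F1 U+00EC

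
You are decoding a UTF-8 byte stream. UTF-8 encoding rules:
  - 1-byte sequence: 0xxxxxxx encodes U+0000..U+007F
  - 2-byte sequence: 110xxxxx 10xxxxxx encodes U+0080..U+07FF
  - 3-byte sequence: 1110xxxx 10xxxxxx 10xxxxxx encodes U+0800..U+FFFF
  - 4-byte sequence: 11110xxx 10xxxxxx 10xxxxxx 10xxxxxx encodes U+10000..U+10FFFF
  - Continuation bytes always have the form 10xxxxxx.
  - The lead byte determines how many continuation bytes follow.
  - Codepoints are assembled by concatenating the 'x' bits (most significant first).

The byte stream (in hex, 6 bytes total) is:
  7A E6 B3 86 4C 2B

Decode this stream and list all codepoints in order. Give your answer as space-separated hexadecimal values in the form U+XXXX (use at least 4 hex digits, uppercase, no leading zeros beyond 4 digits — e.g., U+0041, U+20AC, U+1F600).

Answer: U+007A U+6CC6 U+004C U+002B

Derivation:
Byte[0]=7A: 1-byte ASCII. cp=U+007A
Byte[1]=E6: 3-byte lead, need 2 cont bytes. acc=0x6
Byte[2]=B3: continuation. acc=(acc<<6)|0x33=0x1B3
Byte[3]=86: continuation. acc=(acc<<6)|0x06=0x6CC6
Completed: cp=U+6CC6 (starts at byte 1)
Byte[4]=4C: 1-byte ASCII. cp=U+004C
Byte[5]=2B: 1-byte ASCII. cp=U+002B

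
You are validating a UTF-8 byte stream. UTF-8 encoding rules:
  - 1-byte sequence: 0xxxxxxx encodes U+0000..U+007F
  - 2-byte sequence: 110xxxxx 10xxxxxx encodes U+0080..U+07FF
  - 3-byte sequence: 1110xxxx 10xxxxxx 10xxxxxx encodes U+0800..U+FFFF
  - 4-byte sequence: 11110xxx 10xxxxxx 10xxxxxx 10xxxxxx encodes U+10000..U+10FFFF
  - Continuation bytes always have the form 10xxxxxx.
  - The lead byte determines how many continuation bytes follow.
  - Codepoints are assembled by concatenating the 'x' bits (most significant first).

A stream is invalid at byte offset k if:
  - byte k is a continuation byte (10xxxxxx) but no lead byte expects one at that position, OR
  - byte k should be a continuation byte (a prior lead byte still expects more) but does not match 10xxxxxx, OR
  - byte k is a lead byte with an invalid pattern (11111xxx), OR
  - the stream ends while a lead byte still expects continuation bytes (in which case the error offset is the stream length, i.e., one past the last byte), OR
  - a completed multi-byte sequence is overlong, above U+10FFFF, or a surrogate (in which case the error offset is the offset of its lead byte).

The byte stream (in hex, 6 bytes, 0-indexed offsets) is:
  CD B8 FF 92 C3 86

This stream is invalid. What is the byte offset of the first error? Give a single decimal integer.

Byte[0]=CD: 2-byte lead, need 1 cont bytes. acc=0xD
Byte[1]=B8: continuation. acc=(acc<<6)|0x38=0x378
Completed: cp=U+0378 (starts at byte 0)
Byte[2]=FF: INVALID lead byte (not 0xxx/110x/1110/11110)

Answer: 2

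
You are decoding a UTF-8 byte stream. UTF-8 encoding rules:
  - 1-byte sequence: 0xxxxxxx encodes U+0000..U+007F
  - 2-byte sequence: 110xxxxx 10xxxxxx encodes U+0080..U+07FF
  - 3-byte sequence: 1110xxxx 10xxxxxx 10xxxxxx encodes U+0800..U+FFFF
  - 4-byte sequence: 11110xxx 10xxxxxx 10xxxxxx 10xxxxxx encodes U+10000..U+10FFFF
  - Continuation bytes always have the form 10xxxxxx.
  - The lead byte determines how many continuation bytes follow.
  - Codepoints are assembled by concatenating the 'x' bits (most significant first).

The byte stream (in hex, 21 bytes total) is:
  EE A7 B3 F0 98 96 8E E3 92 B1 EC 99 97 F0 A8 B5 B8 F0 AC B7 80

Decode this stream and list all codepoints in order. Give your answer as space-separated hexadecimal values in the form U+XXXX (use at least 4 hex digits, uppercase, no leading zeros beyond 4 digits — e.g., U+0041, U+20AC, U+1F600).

Byte[0]=EE: 3-byte lead, need 2 cont bytes. acc=0xE
Byte[1]=A7: continuation. acc=(acc<<6)|0x27=0x3A7
Byte[2]=B3: continuation. acc=(acc<<6)|0x33=0xE9F3
Completed: cp=U+E9F3 (starts at byte 0)
Byte[3]=F0: 4-byte lead, need 3 cont bytes. acc=0x0
Byte[4]=98: continuation. acc=(acc<<6)|0x18=0x18
Byte[5]=96: continuation. acc=(acc<<6)|0x16=0x616
Byte[6]=8E: continuation. acc=(acc<<6)|0x0E=0x1858E
Completed: cp=U+1858E (starts at byte 3)
Byte[7]=E3: 3-byte lead, need 2 cont bytes. acc=0x3
Byte[8]=92: continuation. acc=(acc<<6)|0x12=0xD2
Byte[9]=B1: continuation. acc=(acc<<6)|0x31=0x34B1
Completed: cp=U+34B1 (starts at byte 7)
Byte[10]=EC: 3-byte lead, need 2 cont bytes. acc=0xC
Byte[11]=99: continuation. acc=(acc<<6)|0x19=0x319
Byte[12]=97: continuation. acc=(acc<<6)|0x17=0xC657
Completed: cp=U+C657 (starts at byte 10)
Byte[13]=F0: 4-byte lead, need 3 cont bytes. acc=0x0
Byte[14]=A8: continuation. acc=(acc<<6)|0x28=0x28
Byte[15]=B5: continuation. acc=(acc<<6)|0x35=0xA35
Byte[16]=B8: continuation. acc=(acc<<6)|0x38=0x28D78
Completed: cp=U+28D78 (starts at byte 13)
Byte[17]=F0: 4-byte lead, need 3 cont bytes. acc=0x0
Byte[18]=AC: continuation. acc=(acc<<6)|0x2C=0x2C
Byte[19]=B7: continuation. acc=(acc<<6)|0x37=0xB37
Byte[20]=80: continuation. acc=(acc<<6)|0x00=0x2CDC0
Completed: cp=U+2CDC0 (starts at byte 17)

Answer: U+E9F3 U+1858E U+34B1 U+C657 U+28D78 U+2CDC0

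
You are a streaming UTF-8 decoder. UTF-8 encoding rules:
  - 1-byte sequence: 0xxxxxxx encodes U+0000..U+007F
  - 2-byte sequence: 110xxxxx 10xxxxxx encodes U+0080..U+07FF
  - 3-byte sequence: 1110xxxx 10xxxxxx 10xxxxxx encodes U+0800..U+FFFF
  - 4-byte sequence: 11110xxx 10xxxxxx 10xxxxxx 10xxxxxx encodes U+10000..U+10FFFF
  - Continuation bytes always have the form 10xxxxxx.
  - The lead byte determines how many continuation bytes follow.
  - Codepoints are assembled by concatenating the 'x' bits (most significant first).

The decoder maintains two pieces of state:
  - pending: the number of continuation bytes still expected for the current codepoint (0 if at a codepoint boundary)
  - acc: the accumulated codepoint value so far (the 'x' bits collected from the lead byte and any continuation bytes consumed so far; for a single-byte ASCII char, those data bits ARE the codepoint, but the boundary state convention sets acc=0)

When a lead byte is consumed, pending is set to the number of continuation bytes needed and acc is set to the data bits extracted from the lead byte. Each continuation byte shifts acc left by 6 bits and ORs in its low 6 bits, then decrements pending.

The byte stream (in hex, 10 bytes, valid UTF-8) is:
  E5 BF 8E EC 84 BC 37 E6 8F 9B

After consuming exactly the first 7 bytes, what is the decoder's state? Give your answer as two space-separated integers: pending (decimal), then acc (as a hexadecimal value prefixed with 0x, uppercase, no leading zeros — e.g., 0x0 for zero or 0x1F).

Byte[0]=E5: 3-byte lead. pending=2, acc=0x5
Byte[1]=BF: continuation. acc=(acc<<6)|0x3F=0x17F, pending=1
Byte[2]=8E: continuation. acc=(acc<<6)|0x0E=0x5FCE, pending=0
Byte[3]=EC: 3-byte lead. pending=2, acc=0xC
Byte[4]=84: continuation. acc=(acc<<6)|0x04=0x304, pending=1
Byte[5]=BC: continuation. acc=(acc<<6)|0x3C=0xC13C, pending=0
Byte[6]=37: 1-byte. pending=0, acc=0x0

Answer: 0 0x0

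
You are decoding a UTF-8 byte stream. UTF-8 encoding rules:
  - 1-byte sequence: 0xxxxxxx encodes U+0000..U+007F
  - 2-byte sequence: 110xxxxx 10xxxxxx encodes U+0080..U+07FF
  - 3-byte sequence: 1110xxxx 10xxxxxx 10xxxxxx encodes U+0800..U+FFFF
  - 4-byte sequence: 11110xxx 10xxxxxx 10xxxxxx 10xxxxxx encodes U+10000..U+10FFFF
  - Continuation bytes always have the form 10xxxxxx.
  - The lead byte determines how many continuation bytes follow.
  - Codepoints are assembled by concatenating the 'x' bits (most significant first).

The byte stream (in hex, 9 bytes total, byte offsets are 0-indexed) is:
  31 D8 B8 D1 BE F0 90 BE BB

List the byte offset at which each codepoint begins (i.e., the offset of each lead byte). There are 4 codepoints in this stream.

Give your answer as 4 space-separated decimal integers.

Answer: 0 1 3 5

Derivation:
Byte[0]=31: 1-byte ASCII. cp=U+0031
Byte[1]=D8: 2-byte lead, need 1 cont bytes. acc=0x18
Byte[2]=B8: continuation. acc=(acc<<6)|0x38=0x638
Completed: cp=U+0638 (starts at byte 1)
Byte[3]=D1: 2-byte lead, need 1 cont bytes. acc=0x11
Byte[4]=BE: continuation. acc=(acc<<6)|0x3E=0x47E
Completed: cp=U+047E (starts at byte 3)
Byte[5]=F0: 4-byte lead, need 3 cont bytes. acc=0x0
Byte[6]=90: continuation. acc=(acc<<6)|0x10=0x10
Byte[7]=BE: continuation. acc=(acc<<6)|0x3E=0x43E
Byte[8]=BB: continuation. acc=(acc<<6)|0x3B=0x10FBB
Completed: cp=U+10FBB (starts at byte 5)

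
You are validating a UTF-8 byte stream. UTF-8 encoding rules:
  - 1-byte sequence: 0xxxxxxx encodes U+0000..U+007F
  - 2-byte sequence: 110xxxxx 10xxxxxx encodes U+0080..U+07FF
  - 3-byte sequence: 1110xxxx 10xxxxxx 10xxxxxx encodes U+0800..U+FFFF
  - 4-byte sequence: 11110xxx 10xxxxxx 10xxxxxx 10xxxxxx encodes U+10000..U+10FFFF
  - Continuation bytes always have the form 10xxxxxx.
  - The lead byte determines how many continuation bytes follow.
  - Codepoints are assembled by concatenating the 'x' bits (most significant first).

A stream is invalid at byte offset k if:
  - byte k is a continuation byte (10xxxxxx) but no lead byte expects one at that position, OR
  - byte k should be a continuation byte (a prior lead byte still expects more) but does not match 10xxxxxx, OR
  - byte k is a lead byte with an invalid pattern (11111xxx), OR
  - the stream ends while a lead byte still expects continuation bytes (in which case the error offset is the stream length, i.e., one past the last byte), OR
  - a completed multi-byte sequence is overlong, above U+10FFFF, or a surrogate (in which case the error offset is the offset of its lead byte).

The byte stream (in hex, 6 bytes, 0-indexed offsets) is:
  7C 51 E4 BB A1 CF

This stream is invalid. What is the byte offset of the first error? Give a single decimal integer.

Byte[0]=7C: 1-byte ASCII. cp=U+007C
Byte[1]=51: 1-byte ASCII. cp=U+0051
Byte[2]=E4: 3-byte lead, need 2 cont bytes. acc=0x4
Byte[3]=BB: continuation. acc=(acc<<6)|0x3B=0x13B
Byte[4]=A1: continuation. acc=(acc<<6)|0x21=0x4EE1
Completed: cp=U+4EE1 (starts at byte 2)
Byte[5]=CF: 2-byte lead, need 1 cont bytes. acc=0xF
Byte[6]: stream ended, expected continuation. INVALID

Answer: 6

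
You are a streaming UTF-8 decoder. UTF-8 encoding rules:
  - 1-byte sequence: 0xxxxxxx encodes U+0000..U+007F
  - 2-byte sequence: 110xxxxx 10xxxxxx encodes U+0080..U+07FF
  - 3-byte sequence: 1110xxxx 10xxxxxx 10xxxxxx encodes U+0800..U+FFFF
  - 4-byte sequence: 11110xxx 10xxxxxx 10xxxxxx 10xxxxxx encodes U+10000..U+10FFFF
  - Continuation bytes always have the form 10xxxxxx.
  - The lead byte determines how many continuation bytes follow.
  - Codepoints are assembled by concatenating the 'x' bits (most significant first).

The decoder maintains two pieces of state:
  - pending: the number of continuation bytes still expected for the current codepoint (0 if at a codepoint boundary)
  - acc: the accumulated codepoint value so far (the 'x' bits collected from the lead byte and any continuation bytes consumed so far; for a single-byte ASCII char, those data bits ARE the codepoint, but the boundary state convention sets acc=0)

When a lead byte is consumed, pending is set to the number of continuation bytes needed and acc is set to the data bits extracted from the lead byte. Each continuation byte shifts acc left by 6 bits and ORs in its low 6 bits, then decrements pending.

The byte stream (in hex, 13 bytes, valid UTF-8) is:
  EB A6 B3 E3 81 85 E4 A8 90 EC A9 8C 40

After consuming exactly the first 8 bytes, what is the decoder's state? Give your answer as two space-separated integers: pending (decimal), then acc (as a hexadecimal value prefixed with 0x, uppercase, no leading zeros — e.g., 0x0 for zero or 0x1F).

Answer: 1 0x128

Derivation:
Byte[0]=EB: 3-byte lead. pending=2, acc=0xB
Byte[1]=A6: continuation. acc=(acc<<6)|0x26=0x2E6, pending=1
Byte[2]=B3: continuation. acc=(acc<<6)|0x33=0xB9B3, pending=0
Byte[3]=E3: 3-byte lead. pending=2, acc=0x3
Byte[4]=81: continuation. acc=(acc<<6)|0x01=0xC1, pending=1
Byte[5]=85: continuation. acc=(acc<<6)|0x05=0x3045, pending=0
Byte[6]=E4: 3-byte lead. pending=2, acc=0x4
Byte[7]=A8: continuation. acc=(acc<<6)|0x28=0x128, pending=1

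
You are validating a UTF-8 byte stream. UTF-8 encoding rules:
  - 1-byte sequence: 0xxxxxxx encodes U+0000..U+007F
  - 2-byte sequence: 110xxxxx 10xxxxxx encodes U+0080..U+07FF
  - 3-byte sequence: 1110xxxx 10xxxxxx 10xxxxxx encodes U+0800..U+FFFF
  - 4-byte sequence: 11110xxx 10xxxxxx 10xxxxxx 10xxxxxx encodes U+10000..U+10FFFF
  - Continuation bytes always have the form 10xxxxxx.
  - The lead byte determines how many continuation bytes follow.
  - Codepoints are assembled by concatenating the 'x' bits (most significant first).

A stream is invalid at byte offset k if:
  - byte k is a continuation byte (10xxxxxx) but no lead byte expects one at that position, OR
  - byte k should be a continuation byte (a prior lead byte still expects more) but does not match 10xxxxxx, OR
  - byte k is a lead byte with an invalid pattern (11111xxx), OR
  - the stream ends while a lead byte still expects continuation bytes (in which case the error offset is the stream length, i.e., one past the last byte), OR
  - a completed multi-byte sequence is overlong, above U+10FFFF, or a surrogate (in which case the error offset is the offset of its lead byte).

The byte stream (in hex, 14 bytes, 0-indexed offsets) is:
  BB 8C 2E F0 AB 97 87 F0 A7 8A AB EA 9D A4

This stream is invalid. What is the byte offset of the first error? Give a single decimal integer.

Byte[0]=BB: INVALID lead byte (not 0xxx/110x/1110/11110)

Answer: 0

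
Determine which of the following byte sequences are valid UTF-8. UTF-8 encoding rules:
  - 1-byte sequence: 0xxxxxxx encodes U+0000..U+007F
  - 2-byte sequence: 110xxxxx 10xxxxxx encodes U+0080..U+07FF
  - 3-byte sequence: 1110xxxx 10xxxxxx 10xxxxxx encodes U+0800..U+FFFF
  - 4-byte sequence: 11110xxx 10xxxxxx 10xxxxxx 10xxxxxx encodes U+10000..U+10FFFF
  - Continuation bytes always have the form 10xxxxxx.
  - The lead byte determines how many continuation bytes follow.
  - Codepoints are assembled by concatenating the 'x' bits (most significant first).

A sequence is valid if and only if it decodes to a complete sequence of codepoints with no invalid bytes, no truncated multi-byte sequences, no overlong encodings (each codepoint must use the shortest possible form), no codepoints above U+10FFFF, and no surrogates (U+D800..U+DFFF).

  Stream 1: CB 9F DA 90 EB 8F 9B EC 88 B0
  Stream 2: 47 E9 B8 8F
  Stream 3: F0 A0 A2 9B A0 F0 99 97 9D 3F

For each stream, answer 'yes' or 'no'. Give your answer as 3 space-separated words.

Answer: yes yes no

Derivation:
Stream 1: decodes cleanly. VALID
Stream 2: decodes cleanly. VALID
Stream 3: error at byte offset 4. INVALID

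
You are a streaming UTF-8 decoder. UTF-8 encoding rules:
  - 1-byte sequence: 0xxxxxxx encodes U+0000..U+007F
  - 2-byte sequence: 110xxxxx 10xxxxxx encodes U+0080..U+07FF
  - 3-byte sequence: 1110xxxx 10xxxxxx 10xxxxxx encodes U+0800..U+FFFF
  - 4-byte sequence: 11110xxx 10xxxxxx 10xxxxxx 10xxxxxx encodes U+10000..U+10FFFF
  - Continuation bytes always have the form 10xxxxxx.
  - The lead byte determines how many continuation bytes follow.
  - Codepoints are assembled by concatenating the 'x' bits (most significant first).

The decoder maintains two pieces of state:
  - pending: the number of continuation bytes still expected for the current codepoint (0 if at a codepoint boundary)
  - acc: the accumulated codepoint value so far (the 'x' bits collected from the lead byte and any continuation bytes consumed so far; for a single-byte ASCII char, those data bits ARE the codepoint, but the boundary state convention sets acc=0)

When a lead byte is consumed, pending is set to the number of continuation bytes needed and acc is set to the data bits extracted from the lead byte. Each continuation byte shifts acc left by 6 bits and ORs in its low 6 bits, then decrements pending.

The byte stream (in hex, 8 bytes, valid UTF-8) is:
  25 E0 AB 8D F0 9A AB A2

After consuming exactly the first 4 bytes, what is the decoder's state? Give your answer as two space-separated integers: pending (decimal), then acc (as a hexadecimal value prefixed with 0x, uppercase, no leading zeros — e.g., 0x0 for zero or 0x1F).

Byte[0]=25: 1-byte. pending=0, acc=0x0
Byte[1]=E0: 3-byte lead. pending=2, acc=0x0
Byte[2]=AB: continuation. acc=(acc<<6)|0x2B=0x2B, pending=1
Byte[3]=8D: continuation. acc=(acc<<6)|0x0D=0xACD, pending=0

Answer: 0 0xACD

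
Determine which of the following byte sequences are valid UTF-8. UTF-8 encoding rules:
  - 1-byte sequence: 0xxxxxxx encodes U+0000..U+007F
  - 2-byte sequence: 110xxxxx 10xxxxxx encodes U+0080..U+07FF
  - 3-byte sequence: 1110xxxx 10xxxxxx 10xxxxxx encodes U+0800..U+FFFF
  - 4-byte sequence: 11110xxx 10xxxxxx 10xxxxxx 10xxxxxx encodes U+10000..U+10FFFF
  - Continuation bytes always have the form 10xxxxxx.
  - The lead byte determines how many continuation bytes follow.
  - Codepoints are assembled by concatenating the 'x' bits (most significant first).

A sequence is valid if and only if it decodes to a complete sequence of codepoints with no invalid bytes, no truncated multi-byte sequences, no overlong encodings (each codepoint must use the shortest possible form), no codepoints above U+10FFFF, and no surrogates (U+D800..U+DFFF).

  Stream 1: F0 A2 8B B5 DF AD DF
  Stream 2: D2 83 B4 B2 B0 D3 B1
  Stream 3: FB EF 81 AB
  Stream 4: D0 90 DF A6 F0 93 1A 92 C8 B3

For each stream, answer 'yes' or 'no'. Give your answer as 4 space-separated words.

Answer: no no no no

Derivation:
Stream 1: error at byte offset 7. INVALID
Stream 2: error at byte offset 2. INVALID
Stream 3: error at byte offset 0. INVALID
Stream 4: error at byte offset 6. INVALID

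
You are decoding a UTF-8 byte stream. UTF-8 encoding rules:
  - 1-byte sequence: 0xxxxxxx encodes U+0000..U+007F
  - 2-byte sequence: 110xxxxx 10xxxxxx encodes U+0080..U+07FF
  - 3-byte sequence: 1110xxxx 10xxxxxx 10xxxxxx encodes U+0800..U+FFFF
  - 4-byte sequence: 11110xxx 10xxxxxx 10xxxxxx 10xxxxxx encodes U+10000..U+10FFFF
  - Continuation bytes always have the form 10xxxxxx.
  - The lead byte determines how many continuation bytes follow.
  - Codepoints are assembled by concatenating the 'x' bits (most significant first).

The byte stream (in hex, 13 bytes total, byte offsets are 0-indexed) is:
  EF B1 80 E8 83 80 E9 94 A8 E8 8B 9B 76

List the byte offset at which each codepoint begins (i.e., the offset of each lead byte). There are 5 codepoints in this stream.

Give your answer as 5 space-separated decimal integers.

Byte[0]=EF: 3-byte lead, need 2 cont bytes. acc=0xF
Byte[1]=B1: continuation. acc=(acc<<6)|0x31=0x3F1
Byte[2]=80: continuation. acc=(acc<<6)|0x00=0xFC40
Completed: cp=U+FC40 (starts at byte 0)
Byte[3]=E8: 3-byte lead, need 2 cont bytes. acc=0x8
Byte[4]=83: continuation. acc=(acc<<6)|0x03=0x203
Byte[5]=80: continuation. acc=(acc<<6)|0x00=0x80C0
Completed: cp=U+80C0 (starts at byte 3)
Byte[6]=E9: 3-byte lead, need 2 cont bytes. acc=0x9
Byte[7]=94: continuation. acc=(acc<<6)|0x14=0x254
Byte[8]=A8: continuation. acc=(acc<<6)|0x28=0x9528
Completed: cp=U+9528 (starts at byte 6)
Byte[9]=E8: 3-byte lead, need 2 cont bytes. acc=0x8
Byte[10]=8B: continuation. acc=(acc<<6)|0x0B=0x20B
Byte[11]=9B: continuation. acc=(acc<<6)|0x1B=0x82DB
Completed: cp=U+82DB (starts at byte 9)
Byte[12]=76: 1-byte ASCII. cp=U+0076

Answer: 0 3 6 9 12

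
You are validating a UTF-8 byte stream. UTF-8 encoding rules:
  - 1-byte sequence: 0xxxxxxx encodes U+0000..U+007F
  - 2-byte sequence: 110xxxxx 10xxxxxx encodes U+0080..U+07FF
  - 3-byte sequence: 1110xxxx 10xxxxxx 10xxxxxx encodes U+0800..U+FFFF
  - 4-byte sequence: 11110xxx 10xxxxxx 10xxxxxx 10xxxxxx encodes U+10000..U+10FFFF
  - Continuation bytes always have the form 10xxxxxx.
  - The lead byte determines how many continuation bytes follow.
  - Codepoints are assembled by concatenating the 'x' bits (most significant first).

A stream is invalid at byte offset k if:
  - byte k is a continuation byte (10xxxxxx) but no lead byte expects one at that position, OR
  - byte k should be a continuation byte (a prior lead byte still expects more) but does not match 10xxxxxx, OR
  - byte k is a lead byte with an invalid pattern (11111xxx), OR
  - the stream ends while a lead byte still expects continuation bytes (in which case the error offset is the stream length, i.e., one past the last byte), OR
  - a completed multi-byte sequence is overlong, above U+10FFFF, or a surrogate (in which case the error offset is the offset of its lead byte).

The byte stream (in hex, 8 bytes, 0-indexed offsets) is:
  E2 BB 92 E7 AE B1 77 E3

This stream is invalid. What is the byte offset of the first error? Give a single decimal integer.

Answer: 8

Derivation:
Byte[0]=E2: 3-byte lead, need 2 cont bytes. acc=0x2
Byte[1]=BB: continuation. acc=(acc<<6)|0x3B=0xBB
Byte[2]=92: continuation. acc=(acc<<6)|0x12=0x2ED2
Completed: cp=U+2ED2 (starts at byte 0)
Byte[3]=E7: 3-byte lead, need 2 cont bytes. acc=0x7
Byte[4]=AE: continuation. acc=(acc<<6)|0x2E=0x1EE
Byte[5]=B1: continuation. acc=(acc<<6)|0x31=0x7BB1
Completed: cp=U+7BB1 (starts at byte 3)
Byte[6]=77: 1-byte ASCII. cp=U+0077
Byte[7]=E3: 3-byte lead, need 2 cont bytes. acc=0x3
Byte[8]: stream ended, expected continuation. INVALID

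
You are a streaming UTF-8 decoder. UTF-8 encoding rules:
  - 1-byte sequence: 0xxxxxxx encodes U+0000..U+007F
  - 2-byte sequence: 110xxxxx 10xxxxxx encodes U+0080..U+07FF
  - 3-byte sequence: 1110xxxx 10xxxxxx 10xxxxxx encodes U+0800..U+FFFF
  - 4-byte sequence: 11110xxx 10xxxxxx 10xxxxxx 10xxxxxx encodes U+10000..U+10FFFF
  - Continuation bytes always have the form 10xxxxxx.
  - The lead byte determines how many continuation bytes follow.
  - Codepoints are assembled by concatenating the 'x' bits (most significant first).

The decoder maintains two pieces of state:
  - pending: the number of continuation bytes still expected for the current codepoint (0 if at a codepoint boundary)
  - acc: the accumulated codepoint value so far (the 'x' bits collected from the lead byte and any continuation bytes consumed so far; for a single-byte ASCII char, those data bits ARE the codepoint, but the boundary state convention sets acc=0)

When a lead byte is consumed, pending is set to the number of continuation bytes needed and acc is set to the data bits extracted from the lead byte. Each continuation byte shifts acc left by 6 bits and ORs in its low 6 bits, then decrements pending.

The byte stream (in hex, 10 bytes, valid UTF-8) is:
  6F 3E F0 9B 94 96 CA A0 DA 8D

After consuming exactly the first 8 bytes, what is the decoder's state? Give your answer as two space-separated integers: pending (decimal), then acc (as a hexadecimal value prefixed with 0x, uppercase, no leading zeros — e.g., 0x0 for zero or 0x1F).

Answer: 0 0x2A0

Derivation:
Byte[0]=6F: 1-byte. pending=0, acc=0x0
Byte[1]=3E: 1-byte. pending=0, acc=0x0
Byte[2]=F0: 4-byte lead. pending=3, acc=0x0
Byte[3]=9B: continuation. acc=(acc<<6)|0x1B=0x1B, pending=2
Byte[4]=94: continuation. acc=(acc<<6)|0x14=0x6D4, pending=1
Byte[5]=96: continuation. acc=(acc<<6)|0x16=0x1B516, pending=0
Byte[6]=CA: 2-byte lead. pending=1, acc=0xA
Byte[7]=A0: continuation. acc=(acc<<6)|0x20=0x2A0, pending=0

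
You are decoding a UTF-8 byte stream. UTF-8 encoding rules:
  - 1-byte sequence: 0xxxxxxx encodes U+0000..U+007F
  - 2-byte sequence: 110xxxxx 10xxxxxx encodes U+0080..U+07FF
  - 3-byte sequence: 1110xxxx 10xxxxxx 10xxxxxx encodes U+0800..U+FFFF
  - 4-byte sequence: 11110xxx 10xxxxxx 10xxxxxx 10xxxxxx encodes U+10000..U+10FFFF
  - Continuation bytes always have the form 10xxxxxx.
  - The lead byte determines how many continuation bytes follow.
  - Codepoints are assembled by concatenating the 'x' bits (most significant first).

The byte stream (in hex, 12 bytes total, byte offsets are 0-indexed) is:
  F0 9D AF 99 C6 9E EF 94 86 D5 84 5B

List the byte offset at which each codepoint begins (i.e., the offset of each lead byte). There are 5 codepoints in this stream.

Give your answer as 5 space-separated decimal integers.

Answer: 0 4 6 9 11

Derivation:
Byte[0]=F0: 4-byte lead, need 3 cont bytes. acc=0x0
Byte[1]=9D: continuation. acc=(acc<<6)|0x1D=0x1D
Byte[2]=AF: continuation. acc=(acc<<6)|0x2F=0x76F
Byte[3]=99: continuation. acc=(acc<<6)|0x19=0x1DBD9
Completed: cp=U+1DBD9 (starts at byte 0)
Byte[4]=C6: 2-byte lead, need 1 cont bytes. acc=0x6
Byte[5]=9E: continuation. acc=(acc<<6)|0x1E=0x19E
Completed: cp=U+019E (starts at byte 4)
Byte[6]=EF: 3-byte lead, need 2 cont bytes. acc=0xF
Byte[7]=94: continuation. acc=(acc<<6)|0x14=0x3D4
Byte[8]=86: continuation. acc=(acc<<6)|0x06=0xF506
Completed: cp=U+F506 (starts at byte 6)
Byte[9]=D5: 2-byte lead, need 1 cont bytes. acc=0x15
Byte[10]=84: continuation. acc=(acc<<6)|0x04=0x544
Completed: cp=U+0544 (starts at byte 9)
Byte[11]=5B: 1-byte ASCII. cp=U+005B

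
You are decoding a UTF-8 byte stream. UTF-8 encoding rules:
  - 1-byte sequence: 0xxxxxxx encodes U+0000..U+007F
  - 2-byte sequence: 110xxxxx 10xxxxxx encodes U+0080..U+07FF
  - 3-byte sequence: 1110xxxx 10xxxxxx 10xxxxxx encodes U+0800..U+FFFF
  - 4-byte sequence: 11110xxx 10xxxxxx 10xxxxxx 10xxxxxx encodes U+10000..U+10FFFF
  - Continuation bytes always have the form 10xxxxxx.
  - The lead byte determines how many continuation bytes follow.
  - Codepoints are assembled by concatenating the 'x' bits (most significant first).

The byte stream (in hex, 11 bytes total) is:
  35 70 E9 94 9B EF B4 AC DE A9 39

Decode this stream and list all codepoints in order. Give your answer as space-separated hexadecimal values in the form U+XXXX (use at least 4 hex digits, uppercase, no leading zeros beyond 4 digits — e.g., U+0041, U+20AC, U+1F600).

Byte[0]=35: 1-byte ASCII. cp=U+0035
Byte[1]=70: 1-byte ASCII. cp=U+0070
Byte[2]=E9: 3-byte lead, need 2 cont bytes. acc=0x9
Byte[3]=94: continuation. acc=(acc<<6)|0x14=0x254
Byte[4]=9B: continuation. acc=(acc<<6)|0x1B=0x951B
Completed: cp=U+951B (starts at byte 2)
Byte[5]=EF: 3-byte lead, need 2 cont bytes. acc=0xF
Byte[6]=B4: continuation. acc=(acc<<6)|0x34=0x3F4
Byte[7]=AC: continuation. acc=(acc<<6)|0x2C=0xFD2C
Completed: cp=U+FD2C (starts at byte 5)
Byte[8]=DE: 2-byte lead, need 1 cont bytes. acc=0x1E
Byte[9]=A9: continuation. acc=(acc<<6)|0x29=0x7A9
Completed: cp=U+07A9 (starts at byte 8)
Byte[10]=39: 1-byte ASCII. cp=U+0039

Answer: U+0035 U+0070 U+951B U+FD2C U+07A9 U+0039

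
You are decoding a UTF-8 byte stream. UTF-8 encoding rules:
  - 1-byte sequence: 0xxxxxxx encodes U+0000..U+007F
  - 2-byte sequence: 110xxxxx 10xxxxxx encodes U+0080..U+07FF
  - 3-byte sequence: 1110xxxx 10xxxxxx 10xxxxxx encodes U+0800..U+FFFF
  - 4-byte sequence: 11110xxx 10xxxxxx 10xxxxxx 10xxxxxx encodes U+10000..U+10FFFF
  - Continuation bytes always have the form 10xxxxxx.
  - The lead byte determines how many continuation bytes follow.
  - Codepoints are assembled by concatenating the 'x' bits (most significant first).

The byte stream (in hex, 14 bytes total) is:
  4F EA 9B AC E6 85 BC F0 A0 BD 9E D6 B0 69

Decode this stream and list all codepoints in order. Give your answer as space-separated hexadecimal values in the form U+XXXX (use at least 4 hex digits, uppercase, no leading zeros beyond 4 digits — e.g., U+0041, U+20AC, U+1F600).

Byte[0]=4F: 1-byte ASCII. cp=U+004F
Byte[1]=EA: 3-byte lead, need 2 cont bytes. acc=0xA
Byte[2]=9B: continuation. acc=(acc<<6)|0x1B=0x29B
Byte[3]=AC: continuation. acc=(acc<<6)|0x2C=0xA6EC
Completed: cp=U+A6EC (starts at byte 1)
Byte[4]=E6: 3-byte lead, need 2 cont bytes. acc=0x6
Byte[5]=85: continuation. acc=(acc<<6)|0x05=0x185
Byte[6]=BC: continuation. acc=(acc<<6)|0x3C=0x617C
Completed: cp=U+617C (starts at byte 4)
Byte[7]=F0: 4-byte lead, need 3 cont bytes. acc=0x0
Byte[8]=A0: continuation. acc=(acc<<6)|0x20=0x20
Byte[9]=BD: continuation. acc=(acc<<6)|0x3D=0x83D
Byte[10]=9E: continuation. acc=(acc<<6)|0x1E=0x20F5E
Completed: cp=U+20F5E (starts at byte 7)
Byte[11]=D6: 2-byte lead, need 1 cont bytes. acc=0x16
Byte[12]=B0: continuation. acc=(acc<<6)|0x30=0x5B0
Completed: cp=U+05B0 (starts at byte 11)
Byte[13]=69: 1-byte ASCII. cp=U+0069

Answer: U+004F U+A6EC U+617C U+20F5E U+05B0 U+0069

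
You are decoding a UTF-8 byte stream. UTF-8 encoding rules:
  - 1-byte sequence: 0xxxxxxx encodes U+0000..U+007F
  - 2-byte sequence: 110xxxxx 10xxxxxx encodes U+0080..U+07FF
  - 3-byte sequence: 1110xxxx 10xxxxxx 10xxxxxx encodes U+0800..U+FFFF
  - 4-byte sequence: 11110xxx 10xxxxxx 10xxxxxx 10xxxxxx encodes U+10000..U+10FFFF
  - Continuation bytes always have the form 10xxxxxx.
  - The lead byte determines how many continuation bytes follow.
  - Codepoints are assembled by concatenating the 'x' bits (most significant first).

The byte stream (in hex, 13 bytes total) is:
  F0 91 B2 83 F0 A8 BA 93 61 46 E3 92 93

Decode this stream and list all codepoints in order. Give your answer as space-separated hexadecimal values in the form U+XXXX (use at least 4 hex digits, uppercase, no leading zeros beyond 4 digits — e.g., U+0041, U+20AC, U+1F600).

Answer: U+11C83 U+28E93 U+0061 U+0046 U+3493

Derivation:
Byte[0]=F0: 4-byte lead, need 3 cont bytes. acc=0x0
Byte[1]=91: continuation. acc=(acc<<6)|0x11=0x11
Byte[2]=B2: continuation. acc=(acc<<6)|0x32=0x472
Byte[3]=83: continuation. acc=(acc<<6)|0x03=0x11C83
Completed: cp=U+11C83 (starts at byte 0)
Byte[4]=F0: 4-byte lead, need 3 cont bytes. acc=0x0
Byte[5]=A8: continuation. acc=(acc<<6)|0x28=0x28
Byte[6]=BA: continuation. acc=(acc<<6)|0x3A=0xA3A
Byte[7]=93: continuation. acc=(acc<<6)|0x13=0x28E93
Completed: cp=U+28E93 (starts at byte 4)
Byte[8]=61: 1-byte ASCII. cp=U+0061
Byte[9]=46: 1-byte ASCII. cp=U+0046
Byte[10]=E3: 3-byte lead, need 2 cont bytes. acc=0x3
Byte[11]=92: continuation. acc=(acc<<6)|0x12=0xD2
Byte[12]=93: continuation. acc=(acc<<6)|0x13=0x3493
Completed: cp=U+3493 (starts at byte 10)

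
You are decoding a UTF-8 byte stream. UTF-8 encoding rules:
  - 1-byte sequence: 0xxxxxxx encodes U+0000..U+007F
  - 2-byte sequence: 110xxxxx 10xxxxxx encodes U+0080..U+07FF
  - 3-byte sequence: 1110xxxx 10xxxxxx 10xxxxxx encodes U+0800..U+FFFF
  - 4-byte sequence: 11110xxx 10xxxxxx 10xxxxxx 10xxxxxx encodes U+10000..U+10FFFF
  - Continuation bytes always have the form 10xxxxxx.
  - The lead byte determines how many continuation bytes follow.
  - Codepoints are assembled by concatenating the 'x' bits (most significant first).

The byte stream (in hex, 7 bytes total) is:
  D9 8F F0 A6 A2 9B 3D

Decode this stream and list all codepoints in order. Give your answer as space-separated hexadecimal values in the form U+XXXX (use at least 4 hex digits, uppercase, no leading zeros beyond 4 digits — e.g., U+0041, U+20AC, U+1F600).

Answer: U+064F U+2689B U+003D

Derivation:
Byte[0]=D9: 2-byte lead, need 1 cont bytes. acc=0x19
Byte[1]=8F: continuation. acc=(acc<<6)|0x0F=0x64F
Completed: cp=U+064F (starts at byte 0)
Byte[2]=F0: 4-byte lead, need 3 cont bytes. acc=0x0
Byte[3]=A6: continuation. acc=(acc<<6)|0x26=0x26
Byte[4]=A2: continuation. acc=(acc<<6)|0x22=0x9A2
Byte[5]=9B: continuation. acc=(acc<<6)|0x1B=0x2689B
Completed: cp=U+2689B (starts at byte 2)
Byte[6]=3D: 1-byte ASCII. cp=U+003D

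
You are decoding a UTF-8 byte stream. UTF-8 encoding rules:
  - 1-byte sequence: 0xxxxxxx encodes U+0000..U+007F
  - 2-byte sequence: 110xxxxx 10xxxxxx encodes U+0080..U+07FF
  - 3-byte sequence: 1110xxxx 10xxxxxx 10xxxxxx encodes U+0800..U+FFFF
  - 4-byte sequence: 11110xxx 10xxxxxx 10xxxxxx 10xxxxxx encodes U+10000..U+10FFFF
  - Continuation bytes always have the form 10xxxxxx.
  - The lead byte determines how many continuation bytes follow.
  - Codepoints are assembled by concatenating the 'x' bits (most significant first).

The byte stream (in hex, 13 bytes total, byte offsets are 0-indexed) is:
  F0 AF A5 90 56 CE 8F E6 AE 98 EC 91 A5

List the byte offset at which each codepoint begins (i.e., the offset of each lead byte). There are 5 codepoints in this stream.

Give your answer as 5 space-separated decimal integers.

Answer: 0 4 5 7 10

Derivation:
Byte[0]=F0: 4-byte lead, need 3 cont bytes. acc=0x0
Byte[1]=AF: continuation. acc=(acc<<6)|0x2F=0x2F
Byte[2]=A5: continuation. acc=(acc<<6)|0x25=0xBE5
Byte[3]=90: continuation. acc=(acc<<6)|0x10=0x2F950
Completed: cp=U+2F950 (starts at byte 0)
Byte[4]=56: 1-byte ASCII. cp=U+0056
Byte[5]=CE: 2-byte lead, need 1 cont bytes. acc=0xE
Byte[6]=8F: continuation. acc=(acc<<6)|0x0F=0x38F
Completed: cp=U+038F (starts at byte 5)
Byte[7]=E6: 3-byte lead, need 2 cont bytes. acc=0x6
Byte[8]=AE: continuation. acc=(acc<<6)|0x2E=0x1AE
Byte[9]=98: continuation. acc=(acc<<6)|0x18=0x6B98
Completed: cp=U+6B98 (starts at byte 7)
Byte[10]=EC: 3-byte lead, need 2 cont bytes. acc=0xC
Byte[11]=91: continuation. acc=(acc<<6)|0x11=0x311
Byte[12]=A5: continuation. acc=(acc<<6)|0x25=0xC465
Completed: cp=U+C465 (starts at byte 10)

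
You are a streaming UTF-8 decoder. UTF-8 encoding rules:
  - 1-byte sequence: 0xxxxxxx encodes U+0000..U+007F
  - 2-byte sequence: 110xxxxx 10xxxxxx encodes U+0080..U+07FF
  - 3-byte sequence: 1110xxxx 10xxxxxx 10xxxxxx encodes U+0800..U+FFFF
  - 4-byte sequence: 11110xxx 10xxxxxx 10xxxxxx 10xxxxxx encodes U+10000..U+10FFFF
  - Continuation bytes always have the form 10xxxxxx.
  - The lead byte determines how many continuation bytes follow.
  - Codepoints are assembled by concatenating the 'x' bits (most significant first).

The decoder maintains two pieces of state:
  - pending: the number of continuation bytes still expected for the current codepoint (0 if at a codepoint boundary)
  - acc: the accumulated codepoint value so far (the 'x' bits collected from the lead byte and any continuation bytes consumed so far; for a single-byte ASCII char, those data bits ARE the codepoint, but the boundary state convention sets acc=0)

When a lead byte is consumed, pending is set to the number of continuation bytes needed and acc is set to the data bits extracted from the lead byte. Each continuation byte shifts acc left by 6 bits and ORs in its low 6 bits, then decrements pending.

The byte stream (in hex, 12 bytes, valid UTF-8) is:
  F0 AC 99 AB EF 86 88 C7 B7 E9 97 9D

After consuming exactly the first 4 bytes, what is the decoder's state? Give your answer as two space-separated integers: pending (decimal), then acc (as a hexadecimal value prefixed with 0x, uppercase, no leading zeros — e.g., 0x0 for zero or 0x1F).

Byte[0]=F0: 4-byte lead. pending=3, acc=0x0
Byte[1]=AC: continuation. acc=(acc<<6)|0x2C=0x2C, pending=2
Byte[2]=99: continuation. acc=(acc<<6)|0x19=0xB19, pending=1
Byte[3]=AB: continuation. acc=(acc<<6)|0x2B=0x2C66B, pending=0

Answer: 0 0x2C66B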